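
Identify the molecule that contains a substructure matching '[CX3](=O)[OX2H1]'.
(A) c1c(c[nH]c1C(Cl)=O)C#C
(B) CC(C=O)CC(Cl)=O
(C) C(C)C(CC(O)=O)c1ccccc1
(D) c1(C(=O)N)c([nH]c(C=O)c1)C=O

[CX3](=O)[OX2H1] describes an sp2 carbon double-bonded to O and single-bonded to an -OH oxygen (a carboxylic acid).
(A) has an acyl chloride (-C(=O)Cl) but the carbonyl is bonded to Cl, not to an -OH oxygen.
(B) has an aldehyde (-CHO) but there is no singly-bonded oxygen on the carbonyl carbon.
(C) contains a carboxylic acid group (-C(=O)OH), which satisfies every atom and bond constraint.
(D) has an aldehyde (-CHO) but there is no singly-bonded oxygen on the carbonyl carbon.
So the answer is (C).

C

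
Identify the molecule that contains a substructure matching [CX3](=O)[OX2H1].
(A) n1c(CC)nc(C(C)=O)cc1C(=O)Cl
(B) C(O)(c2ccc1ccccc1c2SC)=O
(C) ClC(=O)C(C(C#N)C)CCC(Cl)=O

[CX3](=O)[OX2H1] describes an sp2 carbon double-bonded to O and single-bonded to an -OH oxygen (a carboxylic acid).
(A) has an acyl chloride (-C(=O)Cl) but the carbonyl is bonded to Cl, not to an -OH oxygen.
(B) contains a carboxylic acid group (-C(=O)OH), which satisfies every atom and bond constraint.
(C) has an acyl chloride (-C(=O)Cl) but the carbonyl is bonded to Cl, not to an -OH oxygen.
So the answer is (B).

B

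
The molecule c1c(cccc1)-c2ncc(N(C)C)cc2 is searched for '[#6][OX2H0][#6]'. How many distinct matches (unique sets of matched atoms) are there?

0

[#6][OX2H0][#6] is the SMARTS for an ether: an aliphatic oxygen bridging two carbons with no H on the oxygen.
No fragment in the molecule satisfies every constraint, giving 0 matches.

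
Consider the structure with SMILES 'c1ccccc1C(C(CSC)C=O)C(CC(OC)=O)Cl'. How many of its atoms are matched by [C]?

9

The query [C] means: uppercase C matches aliphatic (non-aromatic) carbon only.
Check the 20 heavy atoms by environment: 9× C → match; 3× O → no; 1× S → no; 1× Cl → no; 6× c (aromatic) → no.
That gives 9 matching atoms.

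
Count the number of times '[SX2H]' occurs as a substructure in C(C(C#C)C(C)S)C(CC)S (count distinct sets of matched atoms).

2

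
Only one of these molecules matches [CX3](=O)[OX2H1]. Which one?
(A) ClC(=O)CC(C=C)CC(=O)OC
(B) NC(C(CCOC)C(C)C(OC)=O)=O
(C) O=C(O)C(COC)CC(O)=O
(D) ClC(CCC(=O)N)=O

C

[CX3](=O)[OX2H1] describes an sp2 carbon double-bonded to O and single-bonded to an -OH oxygen (a carboxylic acid).
(A) has an acyl chloride (-C(=O)Cl) but the carbonyl is bonded to Cl, not to an -OH oxygen.
(B) has a primary amide (-C(=O)NH2) but the carbonyl is bonded to N, not to an -OH oxygen.
(C) contains a carboxylic acid group (-C(=O)OH), which satisfies every atom and bond constraint.
(D) has an acyl chloride (-C(=O)Cl) but the carbonyl is bonded to Cl, not to an -OH oxygen.
So the answer is (C).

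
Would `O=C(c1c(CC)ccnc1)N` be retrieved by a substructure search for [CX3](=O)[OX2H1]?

No

The pattern [CX3](=O)[OX2H1] describes an sp2 carbon double-bonded to O and single-bonded to an -OH oxygen — a carboxylic acid.
The closest candidate here is a primary amide (-C(=O)NH2), but the carbonyl is bonded to N, not to an -OH oxygen. No other fragment satisfies the full query, so there is no match.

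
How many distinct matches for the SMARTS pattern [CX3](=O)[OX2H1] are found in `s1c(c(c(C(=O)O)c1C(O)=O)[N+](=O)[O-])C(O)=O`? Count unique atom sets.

[CX3](=O)[OX2H1] is the SMARTS for a carboxylic acid: an sp2 carbon double-bonded to O and single-bonded to an -OH oxygen.
The molecule carries 3 separate instances of a carboxylic acid group (-C(=O)OH) meeting every constraint; each maps to a distinct set of atoms, giving 3 matches.

3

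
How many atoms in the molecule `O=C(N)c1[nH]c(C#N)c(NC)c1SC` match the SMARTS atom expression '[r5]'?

The query [r5] means: r5 matches atoms in a five-membered ring.
Check the 14 heavy atoms by environment: 1× n (aromatic, in 5-ring) → match; 4× c (aromatic, in 5-ring) → match; 4× C (acyclic) → no; 1× O (acyclic) → no; 3× N (acyclic) → no; 1× S (acyclic) → no.
Summing the matching environments: 1 + 4 = 5 matching atoms.

5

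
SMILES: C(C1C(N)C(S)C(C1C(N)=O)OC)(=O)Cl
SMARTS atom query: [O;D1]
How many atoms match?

2

The query [O;D1] means: aliphatic oxygen bonded to exactly one heavy atom.
Check the 15 heavy atoms by environment: 7× C (D3) → no; 2× O (D1) → match; 1× Cl (D1) → no; 1× S (D1) → no; 2× N (D1) → no; 1× O (D2) → no; 1× C (D1) → no.
That gives 2 matching atoms.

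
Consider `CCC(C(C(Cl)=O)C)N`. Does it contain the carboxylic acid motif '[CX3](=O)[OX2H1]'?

The pattern [CX3](=O)[OX2H1] describes an sp2 carbon double-bonded to O and single-bonded to an -OH oxygen — a carboxylic acid.
The closest candidate here is an acyl chloride (-C(=O)Cl), but the carbonyl is bonded to Cl, not to an -OH oxygen. No other fragment satisfies the full query, so there is no match.

No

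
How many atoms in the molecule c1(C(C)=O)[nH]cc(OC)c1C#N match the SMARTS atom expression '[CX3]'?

The query [CX3] means: C with X3: aliphatic carbon with exactly 3 total connections.
Check the 12 heavy atoms by environment: 1× n (aromatic, X3) → no; 4× c (aromatic, X3) → no; 1× C (X2) → no; 1× N (X1) → no; 1× C (X3) → match; 1× O (X1) → no; 2× C (X4) → no; 1× O (X2) → no.
That gives 1 matching atom.

1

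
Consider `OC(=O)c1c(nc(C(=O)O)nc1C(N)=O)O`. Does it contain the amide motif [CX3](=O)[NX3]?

Yes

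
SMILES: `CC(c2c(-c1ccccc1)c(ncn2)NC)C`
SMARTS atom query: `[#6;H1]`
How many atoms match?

7

The query [#6;H1] means: any carbon bearing exactly one hydrogen.
Check the 17 heavy atoms by environment: 2× n (aromatic, H0) → no; 6× c (aromatic, H1) → match; 4× c (aromatic, H0) → no; 1× C (H1) → match; 3× C (H3) → no; 1× N (H1) → no.
Summing the matching environments: 6 + 1 = 7 matching atoms.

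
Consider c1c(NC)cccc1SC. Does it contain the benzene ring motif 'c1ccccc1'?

Yes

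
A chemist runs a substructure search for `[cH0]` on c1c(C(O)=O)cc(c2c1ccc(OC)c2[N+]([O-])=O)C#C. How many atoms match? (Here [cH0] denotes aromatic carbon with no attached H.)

6

Check the 20 heavy atoms by environment: 6× c (aromatic, H0) → match; 4× c (aromatic, H1) → no; 1× N (charge +1, H0) → no; 1× O (charge -1, H0) → no; 3× O (H0) → no; 2× C (H0) → no; 1× C (H1) → no; 1× C (H3) → no; 1× O (H1) → no.
That gives 6 matching atoms.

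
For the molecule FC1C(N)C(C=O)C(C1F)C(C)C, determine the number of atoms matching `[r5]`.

5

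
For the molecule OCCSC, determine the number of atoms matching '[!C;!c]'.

The query [!C;!c] means: neither aliphatic nor aromatic carbon — same as [!#6].
Check the 5 heavy atoms by environment: 3× C → no; 1× O → match; 1× S → match.
Summing the matching environments: 1 + 1 = 2 matching atoms.

2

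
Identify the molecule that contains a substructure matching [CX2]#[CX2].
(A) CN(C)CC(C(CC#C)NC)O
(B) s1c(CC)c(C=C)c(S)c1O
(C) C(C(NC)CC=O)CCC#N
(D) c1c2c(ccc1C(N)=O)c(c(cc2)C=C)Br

A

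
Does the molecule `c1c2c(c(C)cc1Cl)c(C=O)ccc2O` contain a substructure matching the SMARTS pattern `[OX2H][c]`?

Yes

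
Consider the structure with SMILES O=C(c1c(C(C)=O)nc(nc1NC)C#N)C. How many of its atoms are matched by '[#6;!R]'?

6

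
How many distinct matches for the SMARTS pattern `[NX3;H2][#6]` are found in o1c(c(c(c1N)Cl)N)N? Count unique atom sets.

3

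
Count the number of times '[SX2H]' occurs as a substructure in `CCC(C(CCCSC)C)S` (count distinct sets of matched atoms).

1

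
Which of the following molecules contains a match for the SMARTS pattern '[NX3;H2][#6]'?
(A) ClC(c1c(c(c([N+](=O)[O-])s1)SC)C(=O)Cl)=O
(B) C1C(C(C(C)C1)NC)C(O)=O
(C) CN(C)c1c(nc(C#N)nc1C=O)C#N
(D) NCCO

D

[NX3;H2][#6] describes a trivalent nitrogen with two H attached to carbon (a primary amine).
(A) has a nitro group (-[N+](=O)[O-]) but the nitrogen is [N+] with no H, not NX3H2.
(B) has an N-methylamino group (-NHCH3) but the nitrogen bears two carbons and only one H (H1), not H2.
(C) has a nitrile (-C#N) but the nitrogen is NX1 (triple-bonded), not NX3 with two H.
(D) contains a primary amino group (-NH2), which satisfies every atom and bond constraint.
So the answer is (D).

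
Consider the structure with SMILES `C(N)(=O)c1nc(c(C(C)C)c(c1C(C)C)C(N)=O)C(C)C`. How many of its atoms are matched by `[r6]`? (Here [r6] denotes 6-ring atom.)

6

The query [r6] means: r6 matches atoms in a six-membered ring.
Check the 21 heavy atoms by environment: 1× n (aromatic, in 6-ring) → match; 5× c (aromatic, in 6-ring) → match; 11× C (acyclic) → no; 2× O (acyclic) → no; 2× N (acyclic) → no.
Summing the matching environments: 1 + 5 = 6 matching atoms.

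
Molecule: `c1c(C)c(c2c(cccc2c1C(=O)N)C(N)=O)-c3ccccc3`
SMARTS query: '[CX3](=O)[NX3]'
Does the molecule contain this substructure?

The pattern [CX3](=O)[NX3] describes a carbonyl carbon bonded to a trivalent nitrogen — an amide.
The molecule carries a primary amide (-C(=O)NH2), whose atoms satisfy every constraint of the query, so the pattern matches.

Yes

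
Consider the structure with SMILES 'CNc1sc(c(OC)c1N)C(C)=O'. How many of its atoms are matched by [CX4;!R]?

3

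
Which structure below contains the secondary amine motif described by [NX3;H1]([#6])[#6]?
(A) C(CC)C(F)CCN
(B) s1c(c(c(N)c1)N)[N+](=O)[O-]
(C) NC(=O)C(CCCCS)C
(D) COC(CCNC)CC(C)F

D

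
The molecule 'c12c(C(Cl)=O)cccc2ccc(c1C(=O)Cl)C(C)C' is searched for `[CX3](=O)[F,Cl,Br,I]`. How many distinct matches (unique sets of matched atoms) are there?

[CX3](=O)[F,Cl,Br,I] is the SMARTS for an acyl halide: a carbonyl carbon bonded to a halogen.
The molecule carries 2 separate instances of an acyl chloride (-C(=O)Cl) meeting every constraint; each maps to a distinct set of atoms, giving 2 matches.

2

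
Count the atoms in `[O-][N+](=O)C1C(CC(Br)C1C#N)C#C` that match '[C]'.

8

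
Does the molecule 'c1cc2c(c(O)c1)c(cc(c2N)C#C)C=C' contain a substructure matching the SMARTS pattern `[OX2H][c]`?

The pattern [OX2H][c] describes a hydroxyl oxygen attached to an aromatic carbon — a phenol.
The molecule carries a hydroxyl group (-OH), whose atoms satisfy every constraint of the query, so the pattern matches.

Yes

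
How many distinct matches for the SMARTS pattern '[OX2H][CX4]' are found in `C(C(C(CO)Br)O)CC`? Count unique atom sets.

[OX2H][CX4] is the SMARTS for an aliphatic alcohol: a hydroxyl oxygen bound to an sp3 (X4) carbon.
The molecule carries 2 separate instances of a hydroxyl group (-OH) meeting every constraint; each maps to a distinct set of atoms, giving 2 matches.

2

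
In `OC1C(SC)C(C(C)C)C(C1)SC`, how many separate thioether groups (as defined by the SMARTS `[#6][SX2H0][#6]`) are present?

2

[#6][SX2H0][#6] is the SMARTS for a thioether: an aliphatic sulfur bridging two carbons with no H on the sulfur.
The molecule carries 2 separate instances of a methylthio ether (-SCH3) meeting every constraint; each maps to a distinct set of atoms, giving 2 matches.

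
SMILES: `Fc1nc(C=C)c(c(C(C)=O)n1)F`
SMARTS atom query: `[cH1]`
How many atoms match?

0

The query [cH1] means: aromatic carbon bearing exactly one hydrogen.
Check the 13 heavy atoms by environment: 2× n (aromatic, H0) → no; 4× c (aromatic, H0) → no; 2× F (H0) → no; 1× C (H1) → no; 1× C (H2) → no; 1× C (H0) → no; 1× O (H0) → no; 1× C (H3) → no.
No environment satisfies the query, so 0 matching atoms.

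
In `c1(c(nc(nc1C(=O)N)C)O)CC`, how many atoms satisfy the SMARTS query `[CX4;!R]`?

3

The query [CX4;!R] means: aliphatic carbon with four total connections, not in a ring.
Check the 13 heavy atoms by environment: 2× n (aromatic, X2, in 6-ring) → no; 4× c (aromatic, X3, in 6-ring) → no; 3× C (X4, acyclic) → match; 1× C (X3, acyclic) → no; 1× O (X1, acyclic) → no; 1× N (X3, acyclic) → no; 1× O (X2, acyclic) → no.
That gives 3 matching atoms.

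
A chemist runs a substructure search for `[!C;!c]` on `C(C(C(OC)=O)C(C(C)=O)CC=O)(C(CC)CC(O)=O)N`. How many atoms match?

7

Check the 21 heavy atoms by environment: 14× C → no; 6× O → match; 1× N → match.
Summing the matching environments: 6 + 1 = 7 matching atoms.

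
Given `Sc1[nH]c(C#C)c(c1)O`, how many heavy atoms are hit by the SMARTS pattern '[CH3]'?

0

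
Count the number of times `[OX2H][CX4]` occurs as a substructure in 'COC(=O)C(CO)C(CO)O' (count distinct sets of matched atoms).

[OX2H][CX4] is the SMARTS for an aliphatic alcohol: a hydroxyl oxygen bound to an sp3 (X4) carbon.
The molecule carries 3 separate instances of a hydroxyl group (-OH) meeting every constraint; each maps to a distinct set of atoms, giving 3 matches.

3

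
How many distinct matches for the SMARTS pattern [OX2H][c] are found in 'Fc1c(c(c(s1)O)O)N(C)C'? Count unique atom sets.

2

[OX2H][c] is the SMARTS for a phenol: a hydroxyl oxygen attached to an aromatic carbon.
The molecule carries 2 separate instances of a hydroxyl group (-OH) meeting every constraint; each maps to a distinct set of atoms, giving 2 matches.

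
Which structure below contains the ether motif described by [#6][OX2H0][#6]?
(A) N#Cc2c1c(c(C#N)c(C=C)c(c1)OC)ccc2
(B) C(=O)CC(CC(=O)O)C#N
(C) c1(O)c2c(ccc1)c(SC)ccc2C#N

[#6][OX2H0][#6] describes an aliphatic oxygen bridging two carbons with no H on the oxygen (an ether).
(A) contains a methoxy ether (-OCH3), which satisfies every atom and bond constraint.
(B) has a carboxylic acid group (-C(=O)OH) but the -OH oxygen has H1; the =O is OX1, not OX2.
(C) has a hydroxyl group (-OH) but the oxygen has H1, not H0 bridging two carbons.
So the answer is (A).

A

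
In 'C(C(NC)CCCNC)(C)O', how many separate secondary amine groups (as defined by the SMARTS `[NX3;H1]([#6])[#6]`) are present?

2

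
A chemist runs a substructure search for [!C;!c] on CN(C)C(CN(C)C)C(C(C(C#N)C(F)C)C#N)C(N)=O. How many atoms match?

The query [!C;!c] means: neither aliphatic nor aromatic carbon — same as [!#6].
Check the 21 heavy atoms by environment: 14× C → no; 1× O → match; 5× N → match; 1× F → match.
Summing the matching environments: 1 + 5 + 1 = 7 matching atoms.

7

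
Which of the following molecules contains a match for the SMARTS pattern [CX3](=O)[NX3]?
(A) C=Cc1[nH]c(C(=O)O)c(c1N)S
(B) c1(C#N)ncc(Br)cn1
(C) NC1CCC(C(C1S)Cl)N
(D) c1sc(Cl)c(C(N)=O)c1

[CX3](=O)[NX3] describes a carbonyl carbon bonded to a trivalent nitrogen (an amide).
(A) has a carboxylic acid group (-C(=O)OH) but the carbonyl is bonded to O, not to an NX3 nitrogen.
(B) has a nitrile (-C#N) but the nitrile N is NX1 (triple-bonded), not NX3.
(C) has a primary amino group (-NH2) but the -NH2 is not attached to a carbonyl carbon.
(D) contains a primary amide (-C(=O)NH2), which satisfies every atom and bond constraint.
So the answer is (D).

D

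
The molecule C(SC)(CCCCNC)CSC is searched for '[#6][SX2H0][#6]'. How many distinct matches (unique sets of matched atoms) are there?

2

[#6][SX2H0][#6] is the SMARTS for a thioether: an aliphatic sulfur bridging two carbons with no H on the sulfur.
The molecule carries 2 separate instances of a methylthio ether (-SCH3) meeting every constraint; each maps to a distinct set of atoms, giving 2 matches.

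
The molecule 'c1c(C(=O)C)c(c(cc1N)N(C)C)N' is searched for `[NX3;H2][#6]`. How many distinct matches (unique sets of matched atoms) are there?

2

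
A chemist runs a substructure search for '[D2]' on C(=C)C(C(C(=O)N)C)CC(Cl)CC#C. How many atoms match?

4

Check the 14 heavy atoms by environment: 4× C (D2) → match; 4× C (D3) → no; 3× C (D1) → no; 1× Cl (D1) → no; 1× O (D1) → no; 1× N (D1) → no.
That gives 4 matching atoms.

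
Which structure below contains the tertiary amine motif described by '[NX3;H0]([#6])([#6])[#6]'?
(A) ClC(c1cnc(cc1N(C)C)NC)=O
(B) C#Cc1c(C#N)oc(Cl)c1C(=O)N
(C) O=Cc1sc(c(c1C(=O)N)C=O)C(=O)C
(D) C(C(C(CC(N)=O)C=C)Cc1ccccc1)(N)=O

[NX3;H0]([#6])([#6])[#6] describes a trivalent nitrogen with no H, bonded to three carbons (a tertiary amine).
(A) contains a dimethylamino group (-N(CH3)2), which satisfies every atom and bond constraint.
(B) has a primary amide (-C(=O)NH2) but the amide nitrogen has H2 and only one carbon neighbour.
(C) has a primary amide (-C(=O)NH2) but the amide nitrogen has H2 and only one carbon neighbour.
(D) has a primary amide (-C(=O)NH2) but the amide nitrogen has H2 and only one carbon neighbour.
So the answer is (A).

A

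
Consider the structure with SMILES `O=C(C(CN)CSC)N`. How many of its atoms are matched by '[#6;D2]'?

The query [#6;D2] means: any carbon bonded to exactly two heavy atoms.
Check the 9 heavy atoms by environment: 2× C (D2) → match; 2× C (D3) → no; 2× N (D1) → no; 1× S (D2) → no; 1× C (D1) → no; 1× O (D1) → no.
That gives 2 matching atoms.

2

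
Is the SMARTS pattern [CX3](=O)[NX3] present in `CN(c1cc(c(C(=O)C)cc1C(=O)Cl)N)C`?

No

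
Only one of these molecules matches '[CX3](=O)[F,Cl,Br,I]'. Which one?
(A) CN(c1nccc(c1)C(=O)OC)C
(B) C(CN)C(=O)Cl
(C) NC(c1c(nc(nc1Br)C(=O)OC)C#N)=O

B

[CX3](=O)[F,Cl,Br,I] describes a carbonyl carbon bonded to a halogen (an acyl halide).
(A) has a methyl-ester group (-C(=O)OCH3) but the carbonyl is bonded to -O-C, not to a halogen.
(B) contains an acyl chloride (-C(=O)Cl), which satisfies every atom and bond constraint.
(C) has a methyl-ester group (-C(=O)OCH3) but the carbonyl is bonded to -O-C, not to a halogen.
So the answer is (B).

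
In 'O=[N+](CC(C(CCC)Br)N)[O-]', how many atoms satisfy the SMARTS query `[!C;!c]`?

5

The query [!C;!c] means: neither aliphatic nor aromatic carbon — same as [!#6].
Check the 11 heavy atoms by environment: 6× C → no; 1× N (charge +1) → match; 1× O (charge -1) → match; 1× O → match; 1× Br → match; 1× N → match.
Summing the matching environments: 1 + 1 + 1 + 1 + 1 = 5 matching atoms.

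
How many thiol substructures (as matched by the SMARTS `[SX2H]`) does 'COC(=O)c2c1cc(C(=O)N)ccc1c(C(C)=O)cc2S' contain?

[SX2H] is the SMARTS for a thiol: an aliphatic sulfur with two connections, one being H.
Exactly one fragment in the molecule meets all constraints, giving 1 match.

1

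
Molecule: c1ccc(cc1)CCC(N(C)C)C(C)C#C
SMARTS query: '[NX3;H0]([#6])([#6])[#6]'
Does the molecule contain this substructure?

Yes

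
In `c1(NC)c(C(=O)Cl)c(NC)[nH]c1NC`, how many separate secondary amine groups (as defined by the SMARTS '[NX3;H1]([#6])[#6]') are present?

[NX3;H1]([#6])[#6] is the SMARTS for a secondary amine: a trivalent nitrogen with one H, bonded to two carbons.
The molecule carries 3 separate instances of an N-methylamino group (-NHCH3) meeting every constraint; each maps to a distinct set of atoms, giving 3 matches.

3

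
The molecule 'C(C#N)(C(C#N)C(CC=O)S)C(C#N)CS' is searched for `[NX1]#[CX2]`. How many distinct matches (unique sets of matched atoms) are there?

3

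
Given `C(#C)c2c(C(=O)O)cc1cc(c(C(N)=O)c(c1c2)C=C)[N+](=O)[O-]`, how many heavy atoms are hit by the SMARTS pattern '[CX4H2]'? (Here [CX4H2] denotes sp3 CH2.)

0

The query [CX4H2] means: sp3 carbon (X4) with exactly two hydrogens.
Check the 23 heavy atoms by environment: 7× c (aromatic, H0, X3) → no; 3× c (aromatic, H1, X3) → no; 1× C (H1, X3) → no; 1× C (H2, X3) → no; 2× C (H0, X3) → no; 3× O (H0, X1) → no; 1× N (H2, X3) → no; 1× O (H1, X2) → no; 1× N (charge +1, H0, X3) → no; 1× O (charge -1, H0, X1) → no; 1× C (H0, X2) → no; 1× C (H1, X2) → no.
No environment satisfies the query, so 0 matching atoms.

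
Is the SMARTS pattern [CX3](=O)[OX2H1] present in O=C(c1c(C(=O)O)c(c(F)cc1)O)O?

The pattern [CX3](=O)[OX2H1] describes an sp2 carbon double-bonded to O and single-bonded to an -OH oxygen — a carboxylic acid.
The molecule carries a carboxylic acid group (-C(=O)OH), whose atoms satisfy every constraint of the query, so the pattern matches.

Yes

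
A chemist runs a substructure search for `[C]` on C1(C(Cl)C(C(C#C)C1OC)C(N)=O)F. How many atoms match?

9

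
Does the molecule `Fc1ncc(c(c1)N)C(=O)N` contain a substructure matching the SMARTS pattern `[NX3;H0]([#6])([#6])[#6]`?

No

The pattern [NX3;H0]([#6])([#6])[#6] describes a trivalent nitrogen with no H, bonded to three carbons — a tertiary amine.
The closest candidate here is a primary amide (-C(=O)NH2), but the amide nitrogen has H2 and only one carbon neighbour. No other fragment satisfies the full query, so there is no match.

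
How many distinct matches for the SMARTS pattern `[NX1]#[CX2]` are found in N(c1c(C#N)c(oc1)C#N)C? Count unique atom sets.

2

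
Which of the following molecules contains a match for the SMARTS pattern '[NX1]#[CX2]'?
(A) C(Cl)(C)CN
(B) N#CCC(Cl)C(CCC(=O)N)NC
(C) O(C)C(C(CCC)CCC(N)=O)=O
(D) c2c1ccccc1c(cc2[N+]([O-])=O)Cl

[NX1]#[CX2] describes a nitrogen triple-bonded to a two-connected carbon (a nitrile).
(A) has a primary amino group (-NH2) but the nitrogen is NX3 (three connections), not NX1 triple-bonded.
(B) contains a nitrile (-C#N), which satisfies every atom and bond constraint.
(C) has a primary amide (-C(=O)NH2) but the nitrogen is NX3, not NX1.
(D) has a nitro group (-[N+](=O)[O-]) but there is no C#N triple bond.
So the answer is (B).

B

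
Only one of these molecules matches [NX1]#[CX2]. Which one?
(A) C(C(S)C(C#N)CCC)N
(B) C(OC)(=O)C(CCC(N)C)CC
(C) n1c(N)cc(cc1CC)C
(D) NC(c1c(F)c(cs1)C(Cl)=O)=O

A

[NX1]#[CX2] describes a nitrogen triple-bonded to a two-connected carbon (a nitrile).
(A) contains a nitrile (-C#N), which satisfies every atom and bond constraint.
(B) has a primary amino group (-NH2) but the nitrogen is NX3 (three connections), not NX1 triple-bonded.
(C) has a primary amino group (-NH2) but the nitrogen is NX3 (three connections), not NX1 triple-bonded.
(D) has a primary amide (-C(=O)NH2) but the nitrogen is NX3, not NX1.
So the answer is (A).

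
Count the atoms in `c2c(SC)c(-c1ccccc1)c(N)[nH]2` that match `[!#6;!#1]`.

3

The query [!#6;!#1] means: not carbon and not hydrogen — any heteroatom.
Check the 14 heavy atoms by environment: 1× n (aromatic) → match; 10× c (aromatic) → no; 1× N → match; 1× S → match; 1× C → no.
Summing the matching environments: 1 + 1 + 1 = 3 matching atoms.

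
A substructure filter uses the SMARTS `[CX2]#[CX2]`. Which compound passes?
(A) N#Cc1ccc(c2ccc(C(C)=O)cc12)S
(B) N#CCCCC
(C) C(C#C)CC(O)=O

C

[CX2]#[CX2] describes a carbon-carbon triple bond (an alkyne).
(A) has a nitrile (-C#N) but the triple bond is C#N, not C#C.
(B) has a nitrile (-C#N) but the triple bond is C#N, not C#C.
(C) contains an ethynyl group (-C#CH), which satisfies every atom and bond constraint.
So the answer is (C).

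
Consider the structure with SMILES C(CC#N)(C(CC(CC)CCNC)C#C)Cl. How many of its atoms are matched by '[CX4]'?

10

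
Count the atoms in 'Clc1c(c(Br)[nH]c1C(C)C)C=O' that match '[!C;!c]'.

4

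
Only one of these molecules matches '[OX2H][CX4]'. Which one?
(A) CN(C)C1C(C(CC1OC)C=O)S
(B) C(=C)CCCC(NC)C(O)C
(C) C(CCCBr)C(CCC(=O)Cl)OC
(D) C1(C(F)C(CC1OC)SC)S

B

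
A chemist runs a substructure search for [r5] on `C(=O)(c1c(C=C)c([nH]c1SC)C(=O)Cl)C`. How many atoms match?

5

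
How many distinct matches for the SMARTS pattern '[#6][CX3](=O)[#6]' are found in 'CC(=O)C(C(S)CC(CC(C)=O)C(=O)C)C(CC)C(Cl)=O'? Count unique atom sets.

3

[#6][CX3](=O)[#6] is the SMARTS for a ketone: a carbonyl carbon (no H) flanked by two carbons.
The molecule carries 3 separate instances of an acetyl/ketone group (-C(=O)CH3) meeting every constraint; each maps to a distinct set of atoms, giving 3 matches.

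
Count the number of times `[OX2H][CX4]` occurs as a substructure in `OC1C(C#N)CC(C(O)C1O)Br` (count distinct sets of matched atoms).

3

[OX2H][CX4] is the SMARTS for an aliphatic alcohol: a hydroxyl oxygen bound to an sp3 (X4) carbon.
The molecule carries 3 separate instances of a hydroxyl group (-OH) meeting every constraint; each maps to a distinct set of atoms, giving 3 matches.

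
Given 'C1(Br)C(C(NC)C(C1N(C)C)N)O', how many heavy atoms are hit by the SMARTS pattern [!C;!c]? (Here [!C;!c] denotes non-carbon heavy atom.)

5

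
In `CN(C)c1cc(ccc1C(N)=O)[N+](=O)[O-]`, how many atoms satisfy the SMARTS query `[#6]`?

The query [#6] means: #6 matches any atom with atomic number 6 (carbon, aromatic or aliphatic).
Check the 15 heavy atoms by environment: 6× c (aromatic) → match; 3× C → match; 2× O → no; 2× N → no; 1× N (charge +1) → no; 1× O (charge -1) → no.
Summing the matching environments: 6 + 3 = 9 matching atoms.

9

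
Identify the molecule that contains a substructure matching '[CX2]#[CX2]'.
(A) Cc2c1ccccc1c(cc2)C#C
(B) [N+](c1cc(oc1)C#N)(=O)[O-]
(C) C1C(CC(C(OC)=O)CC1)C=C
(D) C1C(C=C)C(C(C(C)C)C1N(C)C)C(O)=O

A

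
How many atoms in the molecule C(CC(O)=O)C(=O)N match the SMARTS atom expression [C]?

4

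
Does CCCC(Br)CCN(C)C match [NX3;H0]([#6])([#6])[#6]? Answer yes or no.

Yes

The pattern [NX3;H0]([#6])([#6])[#6] describes a trivalent nitrogen with no H, bonded to three carbons — a tertiary amine.
The molecule carries a dimethylamino group (-N(CH3)2), whose atoms satisfy every constraint of the query, so the pattern matches.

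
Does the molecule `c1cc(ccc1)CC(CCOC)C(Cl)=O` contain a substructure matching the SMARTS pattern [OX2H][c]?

No

The pattern [OX2H][c] describes a hydroxyl oxygen attached to an aromatic carbon — a phenol.
The closest candidate here is a methoxy ether (-OCH3), but the oxygen has H0, not H1. No other fragment satisfies the full query, so there is no match.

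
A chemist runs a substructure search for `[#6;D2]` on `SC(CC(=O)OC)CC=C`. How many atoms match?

3

The query [#6;D2] means: any carbon bonded to exactly two heavy atoms.
Check the 10 heavy atoms by environment: 3× C (D2) → match; 2× C (D3) → no; 1× S (D1) → no; 1× O (D1) → no; 1× O (D2) → no; 2× C (D1) → no.
That gives 3 matching atoms.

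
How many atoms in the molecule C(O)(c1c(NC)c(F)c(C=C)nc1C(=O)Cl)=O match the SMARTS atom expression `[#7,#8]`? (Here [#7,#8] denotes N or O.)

5

The query [#7,#8] means: nitrogen or oxygen (comma = OR).
Check the 17 heavy atoms by environment: 1× n (aromatic) → match; 5× c (aromatic) → no; 1× N → match; 5× C → no; 1× F → no; 3× O → match; 1× Cl → no.
Summing the matching environments: 1 + 1 + 3 = 5 matching atoms.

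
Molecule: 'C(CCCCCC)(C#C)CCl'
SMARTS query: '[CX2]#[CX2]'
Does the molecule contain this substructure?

The pattern [CX2]#[CX2] describes a carbon-carbon triple bond — an alkyne.
The molecule carries an ethynyl group (-C#CH), whose atoms satisfy every constraint of the query, so the pattern matches.

Yes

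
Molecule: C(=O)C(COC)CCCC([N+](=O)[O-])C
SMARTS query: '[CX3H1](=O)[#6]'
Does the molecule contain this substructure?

Yes

The pattern [CX3H1](=O)[#6] describes an sp2 carbon with one H, double-bonded to O and single-bonded to carbon — an aldehyde.
The molecule carries an aldehyde (-CHO), whose atoms satisfy every constraint of the query, so the pattern matches.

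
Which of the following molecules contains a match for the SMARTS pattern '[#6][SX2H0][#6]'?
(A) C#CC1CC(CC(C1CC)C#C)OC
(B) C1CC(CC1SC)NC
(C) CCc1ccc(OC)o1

[#6][SX2H0][#6] describes an aliphatic sulfur bridging two carbons with no H on the sulfur (a thioether).
(A) has a methoxy ether (-OCH3) but the bridging atom is O, not S.
(B) contains a methylthio ether (-SCH3), which satisfies every atom and bond constraint.
(C) has a methoxy ether (-OCH3) but the bridging atom is O, not S.
So the answer is (B).

B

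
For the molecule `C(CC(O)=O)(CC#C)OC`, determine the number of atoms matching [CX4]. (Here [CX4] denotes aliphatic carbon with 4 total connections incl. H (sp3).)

4

The query [CX4] means: C with X4: aliphatic carbon with exactly 4 total connections (bonds + H).
Check the 10 heavy atoms by environment: 4× C (X4) → match; 2× O (X2) → no; 2× C (X2) → no; 1× C (X3) → no; 1× O (X1) → no.
That gives 4 matching atoms.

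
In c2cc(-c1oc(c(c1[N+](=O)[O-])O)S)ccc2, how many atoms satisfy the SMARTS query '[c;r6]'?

6

The query [c;r6] means: aromatic carbon that belongs to a six-membered ring.
Check the 16 heavy atoms by environment: 1× o (aromatic, in 5-ring) → no; 4× c (aromatic, in 5-ring) → no; 1× N (charge +1, acyclic) → no; 1× O (charge -1, acyclic) → no; 2× O (acyclic) → no; 6× c (aromatic, in 6-ring) → match; 1× S (acyclic) → no.
That gives 6 matching atoms.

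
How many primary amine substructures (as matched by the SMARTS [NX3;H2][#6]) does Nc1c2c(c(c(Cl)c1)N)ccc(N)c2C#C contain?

3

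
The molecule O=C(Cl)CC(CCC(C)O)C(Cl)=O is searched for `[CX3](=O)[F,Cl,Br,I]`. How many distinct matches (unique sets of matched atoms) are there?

[CX3](=O)[F,Cl,Br,I] is the SMARTS for an acyl halide: a carbonyl carbon bonded to a halogen.
The molecule carries 2 separate instances of an acyl chloride (-C(=O)Cl) meeting every constraint; each maps to a distinct set of atoms, giving 2 matches.

2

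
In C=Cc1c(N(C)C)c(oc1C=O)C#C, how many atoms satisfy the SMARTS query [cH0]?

4

The query [cH0] means: aromatic carbon with no attached hydrogen (substituted or ring-fusion).
Check the 14 heavy atoms by environment: 1× o (aromatic, H0) → no; 4× c (aromatic, H0) → match; 3× C (H1) → no; 1× O (H0) → no; 1× C (H2) → no; 1× C (H0) → no; 1× N (H0) → no; 2× C (H3) → no.
That gives 4 matching atoms.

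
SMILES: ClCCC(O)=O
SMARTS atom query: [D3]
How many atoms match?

The query [D3] means: atom with exactly three heavy-atom neighbours.
Check the 6 heavy atoms by environment: 2× C (D2) → no; 1× C (D3) → match; 2× O (D1) → no; 1× Cl (D1) → no.
That gives 1 matching atom.

1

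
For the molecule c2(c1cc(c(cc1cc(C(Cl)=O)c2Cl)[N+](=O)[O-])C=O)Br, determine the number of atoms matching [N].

1

The query [N] means: uppercase N matches aliphatic (non-aromatic) nitrogen only.
Check the 20 heavy atoms by environment: 10× c (aromatic) → no; 1× N (charge +1) → match; 1× O (charge -1) → no; 3× O → no; 2× Cl → no; 1× Br → no; 2× C → no.
That gives 1 matching atom.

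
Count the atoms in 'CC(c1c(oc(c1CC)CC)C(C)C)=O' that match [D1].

6

The query [D1] means: atom with exactly one heavy-atom neighbour (degree 1).
Check the 15 heavy atoms by environment: 1× o (aromatic, D2) → no; 4× c (aromatic, D3) → no; 2× C (D3) → no; 1× O (D1) → match; 5× C (D1) → match; 2× C (D2) → no.
Summing the matching environments: 1 + 5 = 6 matching atoms.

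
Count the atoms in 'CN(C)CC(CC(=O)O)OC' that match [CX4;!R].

6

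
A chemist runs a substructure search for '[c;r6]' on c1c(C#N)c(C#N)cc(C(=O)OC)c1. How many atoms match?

The query [c;r6] means: aromatic carbon that belongs to a six-membered ring.
Check the 14 heavy atoms by environment: 6× c (aromatic, in 6-ring) → match; 4× C (acyclic) → no; 2× N (acyclic) → no; 2× O (acyclic) → no.
That gives 6 matching atoms.

6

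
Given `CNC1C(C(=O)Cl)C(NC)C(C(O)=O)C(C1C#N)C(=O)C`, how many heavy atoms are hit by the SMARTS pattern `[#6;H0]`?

Check the 21 heavy atoms by environment: 6× C (H1) → no; 2× N (H1) → no; 3× C (H3) → no; 4× C (H0) → match; 3× O (H0) → no; 1× O (H1) → no; 1× N (H0) → no; 1× Cl (H0) → no.
That gives 4 matching atoms.

4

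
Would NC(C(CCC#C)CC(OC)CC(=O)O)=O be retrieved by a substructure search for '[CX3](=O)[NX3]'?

Yes

The pattern [CX3](=O)[NX3] describes a carbonyl carbon bonded to a trivalent nitrogen — an amide.
The molecule carries a primary amide (-C(=O)NH2), whose atoms satisfy every constraint of the query, so the pattern matches.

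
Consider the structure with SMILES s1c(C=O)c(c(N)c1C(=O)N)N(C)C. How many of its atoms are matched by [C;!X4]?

2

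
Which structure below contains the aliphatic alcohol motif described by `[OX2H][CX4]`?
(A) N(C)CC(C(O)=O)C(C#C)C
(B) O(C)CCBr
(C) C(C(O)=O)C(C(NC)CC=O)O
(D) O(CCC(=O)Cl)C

C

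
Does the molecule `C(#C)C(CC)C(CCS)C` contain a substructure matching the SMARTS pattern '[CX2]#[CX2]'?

The pattern [CX2]#[CX2] describes a carbon-carbon triple bond — an alkyne.
The molecule carries an ethynyl group (-C#CH), whose atoms satisfy every constraint of the query, so the pattern matches.

Yes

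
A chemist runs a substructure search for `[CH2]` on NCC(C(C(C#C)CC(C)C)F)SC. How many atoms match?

2

Check the 14 heavy atoms by environment: 2× C (H2) → match; 5× C (H1) → no; 1× S (H0) → no; 3× C (H3) → no; 1× F (H0) → no; 1× N (H2) → no; 1× C (H0) → no.
That gives 2 matching atoms.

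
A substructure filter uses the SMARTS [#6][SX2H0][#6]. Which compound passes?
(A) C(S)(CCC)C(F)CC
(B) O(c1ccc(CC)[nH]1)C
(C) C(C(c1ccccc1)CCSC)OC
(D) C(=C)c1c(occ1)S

C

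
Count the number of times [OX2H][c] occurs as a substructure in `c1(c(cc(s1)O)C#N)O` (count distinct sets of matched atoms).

2

[OX2H][c] is the SMARTS for a phenol: a hydroxyl oxygen attached to an aromatic carbon.
The molecule carries 2 separate instances of a hydroxyl group (-OH) meeting every constraint; each maps to a distinct set of atoms, giving 2 matches.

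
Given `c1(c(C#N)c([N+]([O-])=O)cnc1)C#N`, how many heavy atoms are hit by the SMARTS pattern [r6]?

The query [r6] means: r6 matches atoms in a six-membered ring.
Check the 13 heavy atoms by environment: 1× n (aromatic, in 6-ring) → match; 5× c (aromatic, in 6-ring) → match; 2× C (acyclic) → no; 2× N (acyclic) → no; 1× N (charge +1, acyclic) → no; 1× O (charge -1, acyclic) → no; 1× O (acyclic) → no.
Summing the matching environments: 1 + 5 = 6 matching atoms.

6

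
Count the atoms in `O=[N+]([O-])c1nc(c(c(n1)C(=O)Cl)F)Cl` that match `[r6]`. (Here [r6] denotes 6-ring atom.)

6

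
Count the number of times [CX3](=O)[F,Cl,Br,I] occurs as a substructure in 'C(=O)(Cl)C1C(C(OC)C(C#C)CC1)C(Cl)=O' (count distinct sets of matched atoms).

2

[CX3](=O)[F,Cl,Br,I] is the SMARTS for an acyl halide: a carbonyl carbon bonded to a halogen.
The molecule carries 2 separate instances of an acyl chloride (-C(=O)Cl) meeting every constraint; each maps to a distinct set of atoms, giving 2 matches.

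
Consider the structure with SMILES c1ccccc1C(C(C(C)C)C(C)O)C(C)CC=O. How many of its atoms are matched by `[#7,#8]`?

2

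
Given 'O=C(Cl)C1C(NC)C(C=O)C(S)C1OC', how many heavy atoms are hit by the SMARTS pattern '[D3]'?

6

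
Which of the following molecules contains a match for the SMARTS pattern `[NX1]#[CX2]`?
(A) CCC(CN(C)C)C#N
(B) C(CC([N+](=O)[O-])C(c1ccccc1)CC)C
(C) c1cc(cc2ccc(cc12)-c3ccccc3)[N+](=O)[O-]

A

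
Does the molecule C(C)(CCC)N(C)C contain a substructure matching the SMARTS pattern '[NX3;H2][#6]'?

No

The pattern [NX3;H2][#6] describes a trivalent nitrogen with two H attached to carbon — a primary amine.
The closest candidate here is a dimethylamino group (-N(CH3)2), but the nitrogen has H0, not H2. No other fragment satisfies the full query, so there is no match.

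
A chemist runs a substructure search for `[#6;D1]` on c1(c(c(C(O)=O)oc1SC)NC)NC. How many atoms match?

The query [#6;D1] means: carbon bonded to exactly one heavy atom.
Check the 14 heavy atoms by environment: 1× o (aromatic, D2) → no; 4× c (aromatic, D3) → no; 1× C (D3) → no; 2× O (D1) → no; 2× N (D2) → no; 3× C (D1) → match; 1× S (D2) → no.
That gives 3 matching atoms.

3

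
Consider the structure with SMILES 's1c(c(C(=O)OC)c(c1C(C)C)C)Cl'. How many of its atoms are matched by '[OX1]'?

1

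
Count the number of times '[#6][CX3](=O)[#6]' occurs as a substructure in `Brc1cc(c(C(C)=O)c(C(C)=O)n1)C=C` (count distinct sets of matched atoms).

[#6][CX3](=O)[#6] is the SMARTS for a ketone: a carbonyl carbon (no H) flanked by two carbons.
The molecule carries 2 separate instances of an acetyl/ketone group (-C(=O)CH3) meeting every constraint; each maps to a distinct set of atoms, giving 2 matches.

2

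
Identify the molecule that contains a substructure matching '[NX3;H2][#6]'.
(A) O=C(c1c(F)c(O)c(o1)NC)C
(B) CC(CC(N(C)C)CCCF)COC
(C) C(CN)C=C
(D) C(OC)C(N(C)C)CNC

C

[NX3;H2][#6] describes a trivalent nitrogen with two H attached to carbon (a primary amine).
(A) has an N-methylamino group (-NHCH3) but the nitrogen bears two carbons and only one H (H1), not H2.
(B) has a dimethylamino group (-N(CH3)2) but the nitrogen has H0, not H2.
(C) contains a primary amino group (-NH2), which satisfies every atom and bond constraint.
(D) has an N-methylamino group (-NHCH3) but the nitrogen bears two carbons and only one H (H1), not H2.
So the answer is (C).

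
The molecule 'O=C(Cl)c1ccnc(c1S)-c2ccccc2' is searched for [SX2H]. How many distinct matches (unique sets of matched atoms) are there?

1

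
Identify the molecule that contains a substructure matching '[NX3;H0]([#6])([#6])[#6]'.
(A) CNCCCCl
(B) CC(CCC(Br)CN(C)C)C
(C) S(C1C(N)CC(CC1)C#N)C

[NX3;H0]([#6])([#6])[#6] describes a trivalent nitrogen with no H, bonded to three carbons (a tertiary amine).
(A) has an N-methylamino group (-NHCH3) but the nitrogen still has one H (H1), not H0.
(B) contains a dimethylamino group (-N(CH3)2), which satisfies every atom and bond constraint.
(C) has a primary amino group (-NH2) but the nitrogen has H2, not H0 with three carbons.
So the answer is (B).

B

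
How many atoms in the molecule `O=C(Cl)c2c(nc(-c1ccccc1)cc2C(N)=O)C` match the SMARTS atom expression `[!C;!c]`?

5

Check the 19 heavy atoms by environment: 1× n (aromatic) → match; 11× c (aromatic) → no; 3× C → no; 2× O → match; 1× N → match; 1× Cl → match.
Summing the matching environments: 1 + 2 + 1 + 1 = 5 matching atoms.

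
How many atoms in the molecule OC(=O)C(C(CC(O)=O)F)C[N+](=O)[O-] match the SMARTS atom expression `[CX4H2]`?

2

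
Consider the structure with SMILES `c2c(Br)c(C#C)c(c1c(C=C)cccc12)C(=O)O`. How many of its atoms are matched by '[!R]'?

8

The query [!R] means: !R matches any atom not in a ring.
Check the 18 heavy atoms by environment: 10× c (aromatic, in 6-ring) → no; 5× C (acyclic) → match; 2× O (acyclic) → match; 1× Br (acyclic) → match.
Summing the matching environments: 5 + 2 + 1 = 8 matching atoms.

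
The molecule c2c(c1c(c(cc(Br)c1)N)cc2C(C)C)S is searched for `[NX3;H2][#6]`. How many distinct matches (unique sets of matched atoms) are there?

[NX3;H2][#6] is the SMARTS for a primary amine: a trivalent nitrogen with two H attached to carbon.
Exactly one fragment in the molecule meets all constraints, giving 1 match.

1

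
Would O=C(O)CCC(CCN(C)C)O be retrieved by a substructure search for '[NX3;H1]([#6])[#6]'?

No

The pattern [NX3;H1]([#6])[#6] describes a trivalent nitrogen with one H, bonded to two carbons — a secondary amine.
The closest candidate here is a dimethylamino group (-N(CH3)2), but the nitrogen has H0, not H1. No other fragment satisfies the full query, so there is no match.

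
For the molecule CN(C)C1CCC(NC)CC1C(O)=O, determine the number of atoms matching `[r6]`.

Check the 14 heavy atoms by environment: 6× C (in 6-ring) → match; 2× N (acyclic) → no; 4× C (acyclic) → no; 2× O (acyclic) → no.
That gives 6 matching atoms.

6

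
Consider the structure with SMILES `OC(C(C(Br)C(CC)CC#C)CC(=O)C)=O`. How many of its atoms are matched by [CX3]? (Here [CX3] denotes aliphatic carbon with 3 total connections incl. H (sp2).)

Check the 16 heavy atoms by environment: 8× C (X4) → no; 1× Br (X1) → no; 2× C (X3) → match; 2× O (X1) → no; 1× O (X2) → no; 2× C (X2) → no.
That gives 2 matching atoms.

2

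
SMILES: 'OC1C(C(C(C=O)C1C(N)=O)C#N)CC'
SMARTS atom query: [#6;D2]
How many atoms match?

3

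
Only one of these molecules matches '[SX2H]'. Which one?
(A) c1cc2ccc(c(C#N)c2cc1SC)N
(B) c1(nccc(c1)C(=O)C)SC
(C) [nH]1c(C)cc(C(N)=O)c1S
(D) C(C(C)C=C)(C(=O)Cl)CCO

C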